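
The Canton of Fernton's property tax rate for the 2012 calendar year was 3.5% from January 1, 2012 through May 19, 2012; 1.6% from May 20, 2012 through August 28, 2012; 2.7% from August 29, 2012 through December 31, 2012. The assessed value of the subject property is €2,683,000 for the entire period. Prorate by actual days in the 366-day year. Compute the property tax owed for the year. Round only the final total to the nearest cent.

January 1 – May 19, 2012: 140 days at 3.5% → €2,683,000 × 3.5% × 140/366 = €35,919.9454
May 20 – August 28, 2012: 101 days at 1.6% → €2,683,000 × 1.6% × 101/366 = €11,846.2514
August 29 – December 31, 2012: 125 days at 2.7% → €2,683,000 × 2.7% × 125/366 = €24,740.7787
Total = €72,506.9754

€72,506.98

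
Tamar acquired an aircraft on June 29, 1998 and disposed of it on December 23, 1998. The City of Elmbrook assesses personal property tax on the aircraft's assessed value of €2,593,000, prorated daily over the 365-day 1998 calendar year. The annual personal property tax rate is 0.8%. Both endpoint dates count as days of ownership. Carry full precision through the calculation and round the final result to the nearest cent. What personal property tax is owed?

Days held (June 29 – December 23, 1998): 178 out of 365
Tax = €2,593,000 × 0.8% × 178/365 = €10,116.2521

€10,116.25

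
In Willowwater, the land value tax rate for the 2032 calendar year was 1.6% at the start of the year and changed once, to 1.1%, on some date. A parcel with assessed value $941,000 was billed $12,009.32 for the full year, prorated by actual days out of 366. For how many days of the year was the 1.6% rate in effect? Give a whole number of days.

Let d = days at the first rate; then 366 − d days at the second rate.
$941,000 × [1.6%·d + 1.1%·(366−d)] / 366 = $12,009.32
Solving gives d = 129, so the new rate took effect on 9 May 2032.

129 days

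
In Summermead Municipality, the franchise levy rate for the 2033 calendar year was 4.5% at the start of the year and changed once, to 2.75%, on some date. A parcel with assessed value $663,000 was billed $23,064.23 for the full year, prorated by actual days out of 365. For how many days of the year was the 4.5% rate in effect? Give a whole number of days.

Let d = days at the first rate; then 365 − d days at the second rate.
$663,000 × [4.5%·d + 2.75%·(365−d)] / 365 = $23,064.23
Solving gives d = 152, so the new rate took effect on June 2, 2033.

152 days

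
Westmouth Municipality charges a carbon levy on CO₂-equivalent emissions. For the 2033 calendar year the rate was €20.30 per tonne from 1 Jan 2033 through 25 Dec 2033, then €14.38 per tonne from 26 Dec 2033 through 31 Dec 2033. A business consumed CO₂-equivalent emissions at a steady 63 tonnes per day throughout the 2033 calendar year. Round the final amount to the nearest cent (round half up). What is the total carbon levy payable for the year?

€464,560.74

1 Jan – 25 Dec 2033: 359 days × 63 tonnes/day = 22,617 tonnes at €20.30/tonne → €459,125.10
26 Dec – 31 Dec 2033: 6 days × 63 tonnes/day = 378 tonnes at €14.38/tonne → €5,435.64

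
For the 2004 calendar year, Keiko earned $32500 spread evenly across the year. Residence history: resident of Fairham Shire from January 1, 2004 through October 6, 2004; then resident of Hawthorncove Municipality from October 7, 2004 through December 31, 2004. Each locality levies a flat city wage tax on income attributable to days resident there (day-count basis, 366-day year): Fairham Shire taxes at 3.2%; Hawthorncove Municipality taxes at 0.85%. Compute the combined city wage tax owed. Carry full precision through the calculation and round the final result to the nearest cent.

Fairham Shire, January 1 – October 6, 2004: 280 days → $32500 × 3.2% × 280/366 = $795.6284
Hawthorncove Municipality, October 7 – December 31, 2004: 86 days → $32500 × 0.85% × 86/366 = $64.9112
Total = $860.5396

$860.54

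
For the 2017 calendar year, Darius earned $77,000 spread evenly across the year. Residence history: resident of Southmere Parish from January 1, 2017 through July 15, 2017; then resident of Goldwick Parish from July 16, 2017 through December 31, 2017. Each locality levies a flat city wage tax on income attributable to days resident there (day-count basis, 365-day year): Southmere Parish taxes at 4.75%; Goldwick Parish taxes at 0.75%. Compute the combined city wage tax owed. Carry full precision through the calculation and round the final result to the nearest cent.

$2,231.42

Southmere Parish, January 1 – July 15, 2017: 196 days → $77,000 × 4.75% × 196/365 = $1,964.0274
Goldwick Parish, July 16 – December 31, 2017: 169 days → $77,000 × 0.75% × 169/365 = $267.3904
Total = $2,231.4178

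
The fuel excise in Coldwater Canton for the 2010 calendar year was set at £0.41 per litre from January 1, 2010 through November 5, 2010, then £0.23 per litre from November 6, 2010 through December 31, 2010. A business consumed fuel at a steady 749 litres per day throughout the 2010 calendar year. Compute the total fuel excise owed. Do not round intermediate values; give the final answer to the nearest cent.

£104,537.93

January 1 – November 5, 2010: 309 days × 749 litres/day = 231,441 litres at £0.41/litre → £94,890.81
November 6 – December 31, 2010: 56 days × 749 litres/day = 41,944 litres at £0.23/litre → £9,647.12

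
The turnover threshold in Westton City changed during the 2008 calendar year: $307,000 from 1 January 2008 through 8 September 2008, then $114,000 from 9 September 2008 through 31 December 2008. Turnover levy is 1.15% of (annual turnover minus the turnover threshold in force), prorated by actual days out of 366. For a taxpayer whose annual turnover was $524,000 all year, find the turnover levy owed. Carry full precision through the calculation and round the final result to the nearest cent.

1 January – 8 September 2008: 252 days, exemption $307,000 → ($524,000 − $307,000) × 1.15% × 252/366 = $1,718.2131
9 September – 31 December 2008: 114 days, exemption $114,000 → ($524,000 − $114,000) × 1.15% × 114/366 = $1,468.6066
Total = $3,186.8197

$3,186.82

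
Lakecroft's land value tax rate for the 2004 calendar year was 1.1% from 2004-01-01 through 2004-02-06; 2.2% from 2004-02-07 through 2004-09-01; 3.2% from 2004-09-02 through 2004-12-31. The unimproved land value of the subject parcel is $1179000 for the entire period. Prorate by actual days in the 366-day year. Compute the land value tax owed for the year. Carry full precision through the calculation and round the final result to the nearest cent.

2004-01-01 to 2004-02-06: 37 days at 1.1% → $1179000 × 1.1% × 37/366 = $1311.0738
2004-02-07 to 2004-09-01: 208 days at 2.2% → $1179000 × 2.2% × 208/366 = $14740.7213
2004-09-02 to 2004-12-31: 121 days at 3.2% → $1179000 × 3.2% × 121/366 = $12472.9180
Total = $28524.7131

$28524.71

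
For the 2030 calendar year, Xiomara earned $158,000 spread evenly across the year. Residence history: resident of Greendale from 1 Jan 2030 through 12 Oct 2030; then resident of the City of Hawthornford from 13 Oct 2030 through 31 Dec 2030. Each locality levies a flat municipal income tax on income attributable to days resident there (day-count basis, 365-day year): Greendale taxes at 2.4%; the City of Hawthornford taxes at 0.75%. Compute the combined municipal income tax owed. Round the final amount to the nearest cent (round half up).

$3,220.60

Greendale, 1 Jan – 12 Oct 2030: 285 days → $158,000 × 2.4% × 285/365 = $2,960.8767
The City of Hawthornford, 13 Oct – 31 Dec 2030: 80 days → $158,000 × 0.75% × 80/365 = $259.7260
Total = $3,220.6027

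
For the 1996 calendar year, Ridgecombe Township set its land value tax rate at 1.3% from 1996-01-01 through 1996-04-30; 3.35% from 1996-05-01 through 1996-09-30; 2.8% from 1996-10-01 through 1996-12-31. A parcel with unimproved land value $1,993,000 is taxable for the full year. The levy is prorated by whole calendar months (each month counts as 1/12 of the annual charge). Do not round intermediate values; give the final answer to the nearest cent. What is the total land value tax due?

$50,406.29

1996-01-01 to 1996-04-30: 4 months at 1.3% → $1,993,000 × 1.3% × 4/12 = $8,636.3333
1996-05-01 to 1996-09-30: 5 months at 3.35% → $1,993,000 × 3.35% × 5/12 = $27,818.9583
1996-10-01 to 1996-12-31: 3 months at 2.8% → $1,993,000 × 2.8% × 3/12 = $13,951.0000
Total = $50,406.2917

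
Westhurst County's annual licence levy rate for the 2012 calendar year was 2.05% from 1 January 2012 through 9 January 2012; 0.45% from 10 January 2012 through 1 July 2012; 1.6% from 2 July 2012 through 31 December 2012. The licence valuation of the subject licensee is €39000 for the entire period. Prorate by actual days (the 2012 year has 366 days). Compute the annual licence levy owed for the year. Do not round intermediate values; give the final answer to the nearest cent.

€415.09

1 January – 9 January 2012: 9 days at 2.05% → €39000 × 2.05% × 9/366 = €19.6598
10 January – 1 July 2012: 174 days at 0.45% → €39000 × 0.45% × 174/366 = €83.4344
2 July – 31 December 2012: 183 days at 1.6% → €39000 × 1.6% × 183/366 = €312.0000
Total = €415.0943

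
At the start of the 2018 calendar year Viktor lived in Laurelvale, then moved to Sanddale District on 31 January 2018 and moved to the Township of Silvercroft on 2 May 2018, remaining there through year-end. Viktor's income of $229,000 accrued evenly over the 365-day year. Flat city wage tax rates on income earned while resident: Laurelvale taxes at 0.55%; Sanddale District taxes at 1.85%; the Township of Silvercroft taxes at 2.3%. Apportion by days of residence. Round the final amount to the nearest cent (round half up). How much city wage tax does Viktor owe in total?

Laurelvale, 1 January – 30 January 2018: 30 days → $229,000 × 0.55% × 30/365 = $103.5205
Sanddale District, 31 January – 1 May 2018: 91 days → $229,000 × 1.85% × 91/365 = $1,056.2233
The Township of Silvercroft, 2 May – 31 December 2018: 244 days → $229,000 × 2.3% × 244/365 = $3,520.9534
Total = $4,680.6973

$4,680.70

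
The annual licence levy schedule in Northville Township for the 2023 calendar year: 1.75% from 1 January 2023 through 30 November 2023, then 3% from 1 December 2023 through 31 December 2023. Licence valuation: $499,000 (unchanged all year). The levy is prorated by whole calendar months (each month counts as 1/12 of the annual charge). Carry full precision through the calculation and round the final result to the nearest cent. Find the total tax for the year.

1 January – 30 November 2023: 11 months at 1.75% → $499,000 × 1.75% × 11/12 = $8,004.7917
1 December – 31 December 2023: 1 month at 3% → $499,000 × 3% × 1/12 = $1,247.5000
Total = $9,252.2917

$9,252.29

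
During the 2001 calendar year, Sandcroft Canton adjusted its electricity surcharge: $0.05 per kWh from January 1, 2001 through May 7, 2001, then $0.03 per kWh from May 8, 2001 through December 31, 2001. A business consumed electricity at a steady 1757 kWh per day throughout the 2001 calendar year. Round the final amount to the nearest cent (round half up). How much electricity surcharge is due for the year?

January 1 – May 7, 2001: 127 days × 1757 kWh/day = 223,139 kWh at $0.05/kWh → $11,156.95
May 8 – December 31, 2001: 238 days × 1757 kWh/day = 418,166 kWh at $0.03/kWh → $12,544.98

$23,701.93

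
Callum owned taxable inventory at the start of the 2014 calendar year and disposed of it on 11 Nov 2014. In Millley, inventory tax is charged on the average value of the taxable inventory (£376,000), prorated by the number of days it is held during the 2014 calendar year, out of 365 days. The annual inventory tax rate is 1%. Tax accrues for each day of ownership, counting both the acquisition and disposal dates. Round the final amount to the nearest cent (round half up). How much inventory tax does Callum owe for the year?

£3,244.93

Days held (1 Jan – 11 Nov 2014): 315 out of 365
Tax = £376,000 × 1% × 315/365 = £3,244.9315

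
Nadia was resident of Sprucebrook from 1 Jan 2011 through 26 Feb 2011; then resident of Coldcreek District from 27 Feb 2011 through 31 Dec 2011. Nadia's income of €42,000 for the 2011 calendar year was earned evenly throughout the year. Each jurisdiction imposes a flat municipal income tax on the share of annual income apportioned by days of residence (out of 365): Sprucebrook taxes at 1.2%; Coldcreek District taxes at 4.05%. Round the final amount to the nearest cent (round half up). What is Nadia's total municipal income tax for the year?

Sprucebrook, 1 Jan – 26 Feb 2011: 57 days → €42,000 × 1.2% × 57/365 = €78.7068
Coldcreek District, 27 Feb – 31 Dec 2011: 308 days → €42,000 × 4.05% × 308/365 = €1,435.3644
Total = €1,514.0712

€1,514.07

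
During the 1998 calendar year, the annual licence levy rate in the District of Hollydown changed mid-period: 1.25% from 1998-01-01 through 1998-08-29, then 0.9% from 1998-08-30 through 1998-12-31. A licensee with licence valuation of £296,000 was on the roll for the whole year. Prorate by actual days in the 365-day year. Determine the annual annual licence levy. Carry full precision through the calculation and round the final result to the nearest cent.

1998-01-01 to 1998-08-29: 241 days at 1.25% → £296,000 × 1.25% × 241/365 = £2,443.0137
1998-08-30 to 1998-12-31: 124 days at 0.9% → £296,000 × 0.9% × 124/365 = £905.0301
Total = £3,348.0438

£3,348.04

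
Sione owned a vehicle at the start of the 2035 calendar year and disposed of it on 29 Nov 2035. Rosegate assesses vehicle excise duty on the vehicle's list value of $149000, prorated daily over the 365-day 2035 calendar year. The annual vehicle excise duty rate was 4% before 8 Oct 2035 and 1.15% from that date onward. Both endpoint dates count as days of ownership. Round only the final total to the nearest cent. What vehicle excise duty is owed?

$4820.86

1 Jan – 7 Oct 2035: 280 days at 4% → $149000 × 4% × 280/365 = $4572.0548
8 Oct – 29 Nov 2035: 53 days at 1.15% → $149000 × 1.15% × 53/365 = $248.8096
Total = $4820.8644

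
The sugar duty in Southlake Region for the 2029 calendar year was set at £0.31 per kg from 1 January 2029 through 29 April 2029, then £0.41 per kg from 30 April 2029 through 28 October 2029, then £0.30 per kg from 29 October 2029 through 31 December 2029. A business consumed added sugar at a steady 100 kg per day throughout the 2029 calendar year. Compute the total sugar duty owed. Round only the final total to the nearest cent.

1 January – 29 April 2029: 119 days × 100 kg/day = 11,900 kg at £0.31/kg → £3689.00
30 April – 28 October 2029: 182 days × 100 kg/day = 18,200 kg at £0.41/kg → £7462.00
29 October – 31 December 2029: 64 days × 100 kg/day = 6,400 kg at £0.30/kg → £1920.00

£13071.00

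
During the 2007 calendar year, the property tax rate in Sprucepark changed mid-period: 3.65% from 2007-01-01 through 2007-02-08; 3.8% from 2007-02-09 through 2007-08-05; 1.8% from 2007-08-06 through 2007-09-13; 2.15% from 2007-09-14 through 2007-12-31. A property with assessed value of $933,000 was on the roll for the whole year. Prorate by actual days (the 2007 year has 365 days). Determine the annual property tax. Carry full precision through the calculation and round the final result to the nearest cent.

2007-01-01 to 2007-02-08: 39 days at 3.65% → $933,000 × 3.65% × 39/365 = $3,638.7000
2007-02-09 to 2007-08-05: 178 days at 3.8% → $933,000 × 3.8% × 178/365 = $17,289.8959
2007-08-06 to 2007-09-13: 39 days at 1.8% → $933,000 × 1.8% × 39/365 = $1,794.4274
2007-09-14 to 2007-12-31: 109 days at 2.15% → $933,000 × 2.15% × 109/365 = $5,990.3712
Total = $28,713.3945

$28,713.39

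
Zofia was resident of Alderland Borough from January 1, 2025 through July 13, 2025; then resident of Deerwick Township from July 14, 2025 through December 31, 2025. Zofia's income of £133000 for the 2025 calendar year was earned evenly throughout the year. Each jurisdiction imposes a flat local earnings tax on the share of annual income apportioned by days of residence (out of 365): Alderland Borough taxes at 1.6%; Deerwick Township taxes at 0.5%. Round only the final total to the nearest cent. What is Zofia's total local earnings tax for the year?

Alderland Borough, January 1 – July 13, 2025: 194 days → £133000 × 1.6% × 194/365 = £1131.0466
Deerwick Township, July 14 – December 31, 2025: 171 days → £133000 × 0.5% × 171/365 = £311.5479
Total = £1442.5945

£1442.59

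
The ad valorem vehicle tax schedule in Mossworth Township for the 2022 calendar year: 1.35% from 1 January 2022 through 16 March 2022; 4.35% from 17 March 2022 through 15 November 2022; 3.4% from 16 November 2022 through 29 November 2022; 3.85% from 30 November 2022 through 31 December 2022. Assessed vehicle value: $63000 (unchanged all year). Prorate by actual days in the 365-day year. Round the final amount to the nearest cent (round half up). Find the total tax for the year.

1 January – 16 March 2022: 75 days at 1.35% → $63000 × 1.35% × 75/365 = $174.7603
17 March – 15 November 2022: 244 days at 4.35% → $63000 × 4.35% × 244/365 = $1832.0055
16 November – 29 November 2022: 14 days at 3.4% → $63000 × 3.4% × 14/365 = $82.1589
30 November – 31 December 2022: 32 days at 3.85% → $63000 × 3.85% × 32/365 = $212.6466
Total = $2301.5712

$2301.57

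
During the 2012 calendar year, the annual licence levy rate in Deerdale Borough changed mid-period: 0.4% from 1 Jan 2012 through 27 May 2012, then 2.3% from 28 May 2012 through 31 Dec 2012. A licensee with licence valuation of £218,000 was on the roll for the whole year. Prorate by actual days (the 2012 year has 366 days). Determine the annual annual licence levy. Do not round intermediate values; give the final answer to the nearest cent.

1 Jan – 27 May 2012: 148 days at 0.4% → £218,000 × 0.4% × 148/366 = £352.6120
28 May – 31 Dec 2012: 218 days at 2.3% → £218,000 × 2.3% × 218/366 = £2,986.4809
Total = £3,339.0929

£3,339.09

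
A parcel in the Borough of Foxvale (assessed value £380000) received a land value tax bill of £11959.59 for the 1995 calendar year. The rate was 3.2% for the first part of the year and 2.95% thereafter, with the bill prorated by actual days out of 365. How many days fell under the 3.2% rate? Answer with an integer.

Let d = days at the first rate; then 365 − d days at the second rate.
£380000 × [3.2%·d + 2.95%·(365−d)] / 365 = £11959.59
Solving gives d = 288, so the new rate took effect on October 16, 1995.

288 days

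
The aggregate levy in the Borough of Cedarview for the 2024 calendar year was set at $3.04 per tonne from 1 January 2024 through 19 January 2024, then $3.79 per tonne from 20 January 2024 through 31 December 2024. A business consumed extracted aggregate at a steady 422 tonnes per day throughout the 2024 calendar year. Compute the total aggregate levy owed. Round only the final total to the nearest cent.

1 January – 19 January 2024: 19 days × 422 tonnes/day = 8,018 tonnes at $3.04/tonne → $24374.72
20 January – 31 December 2024: 347 days × 422 tonnes/day = 146,434 tonnes at $3.79/tonne → $554984.86

$579359.58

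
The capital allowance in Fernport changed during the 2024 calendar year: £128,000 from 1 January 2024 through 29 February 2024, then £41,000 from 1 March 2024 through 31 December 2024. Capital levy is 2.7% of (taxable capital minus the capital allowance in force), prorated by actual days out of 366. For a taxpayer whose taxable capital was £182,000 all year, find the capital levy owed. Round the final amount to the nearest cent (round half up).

£3,421.92

1 January – 29 February 2024: 60 days, exemption £128,000 → (£182,000 − £128,000) × 2.7% × 60/366 = £239.0164
1 March – 31 December 2024: 306 days, exemption £41,000 → (£182,000 − £41,000) × 2.7% × 306/366 = £3,182.9016
Total = £3,421.9180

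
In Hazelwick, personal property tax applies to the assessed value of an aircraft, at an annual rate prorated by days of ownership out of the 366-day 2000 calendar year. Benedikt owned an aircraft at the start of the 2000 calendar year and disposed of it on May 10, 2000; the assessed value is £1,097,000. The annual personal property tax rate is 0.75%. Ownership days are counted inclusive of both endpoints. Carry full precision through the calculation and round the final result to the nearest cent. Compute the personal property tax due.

£2,944.82

Days held (January 1 – May 10, 2000): 131 out of 366
Tax = £1,097,000 × 0.75% × 131/366 = £2,944.8156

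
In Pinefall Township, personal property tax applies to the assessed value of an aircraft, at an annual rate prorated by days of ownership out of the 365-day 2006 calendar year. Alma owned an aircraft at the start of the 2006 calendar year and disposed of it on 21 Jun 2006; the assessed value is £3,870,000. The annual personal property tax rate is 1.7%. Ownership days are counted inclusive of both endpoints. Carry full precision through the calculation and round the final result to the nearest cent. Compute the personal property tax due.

£31,002.41

Days held (1 Jan – 21 Jun 2006): 172 out of 365
Tax = £3,870,000 × 1.7% × 172/365 = £31,002.4110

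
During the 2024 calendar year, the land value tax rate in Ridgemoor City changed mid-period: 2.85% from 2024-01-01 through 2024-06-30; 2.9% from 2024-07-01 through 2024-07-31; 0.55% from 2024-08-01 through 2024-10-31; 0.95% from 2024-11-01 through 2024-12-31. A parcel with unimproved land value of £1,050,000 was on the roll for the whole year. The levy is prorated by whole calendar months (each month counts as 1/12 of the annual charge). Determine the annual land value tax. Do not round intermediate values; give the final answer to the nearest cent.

£20,606.25

2024-01-01 to 2024-06-30: 6 months at 2.85% → £1,050,000 × 2.85% × 6/12 = £14,962.5000
2024-07-01 to 2024-07-31: 1 month at 2.9% → £1,050,000 × 2.9% × 1/12 = £2,537.5000
2024-08-01 to 2024-10-31: 3 months at 0.55% → £1,050,000 × 0.55% × 3/12 = £1,443.7500
2024-11-01 to 2024-12-31: 2 months at 0.95% → £1,050,000 × 0.95% × 2/12 = £1,662.5000
Total = £20,606.2500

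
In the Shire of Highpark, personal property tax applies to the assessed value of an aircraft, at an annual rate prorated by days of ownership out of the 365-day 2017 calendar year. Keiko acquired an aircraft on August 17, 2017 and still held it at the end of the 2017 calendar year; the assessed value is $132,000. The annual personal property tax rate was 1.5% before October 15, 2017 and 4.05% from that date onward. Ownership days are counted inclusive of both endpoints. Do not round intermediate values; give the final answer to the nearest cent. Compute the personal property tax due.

August 17 – October 14, 2017: 59 days at 1.5% → $132,000 × 1.5% × 59/365 = $320.0548
October 15 – December 31, 2017: 78 days at 4.05% → $132,000 × 4.05% × 78/365 = $1,142.4329
Total = $1,462.4877

$1,462.49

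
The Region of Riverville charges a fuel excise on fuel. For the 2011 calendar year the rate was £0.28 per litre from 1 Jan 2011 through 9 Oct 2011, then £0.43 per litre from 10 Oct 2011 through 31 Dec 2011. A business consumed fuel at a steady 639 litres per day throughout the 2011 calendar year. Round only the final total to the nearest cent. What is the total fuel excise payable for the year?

1 Jan – 9 Oct 2011: 282 days × 639 litres/day = 180,198 litres at £0.28/litre → £50,455.44
10 Oct – 31 Dec 2011: 83 days × 639 litres/day = 53,037 litres at £0.43/litre → £22,805.91

£73,261.35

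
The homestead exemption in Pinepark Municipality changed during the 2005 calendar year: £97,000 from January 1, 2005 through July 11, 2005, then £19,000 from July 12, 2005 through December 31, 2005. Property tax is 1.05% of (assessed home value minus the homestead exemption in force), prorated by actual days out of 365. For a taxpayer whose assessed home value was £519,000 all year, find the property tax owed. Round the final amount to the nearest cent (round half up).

January 1 – July 11, 2005: 192 days, exemption £97,000 → (£519,000 − £97,000) × 1.05% × 192/365 = £2,330.8274
July 12 – December 31, 2005: 173 days, exemption £19,000 → (£519,000 − £19,000) × 1.05% × 173/365 = £2,488.3562
Total = £4,819.1836

£4,819.18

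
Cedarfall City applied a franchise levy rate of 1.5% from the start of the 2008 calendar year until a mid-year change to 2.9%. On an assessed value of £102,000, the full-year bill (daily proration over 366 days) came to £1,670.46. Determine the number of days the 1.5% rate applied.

330 days

Let d = days at the first rate; then 366 − d days at the second rate.
£102,000 × [1.5%·d + 2.9%·(366−d)] / 366 = £1,670.46
Solving gives d = 330, so the new rate took effect on 26 Nov 2008.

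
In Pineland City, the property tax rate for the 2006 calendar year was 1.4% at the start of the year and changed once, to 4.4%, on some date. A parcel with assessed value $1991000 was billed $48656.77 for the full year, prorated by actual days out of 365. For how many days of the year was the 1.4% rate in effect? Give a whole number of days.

Let d = days at the first rate; then 365 − d days at the second rate.
$1991000 × [1.4%·d + 4.4%·(365−d)] / 365 = $48656.77
Solving gives d = 238, so the new rate took effect on 27 Aug 2006.

238 days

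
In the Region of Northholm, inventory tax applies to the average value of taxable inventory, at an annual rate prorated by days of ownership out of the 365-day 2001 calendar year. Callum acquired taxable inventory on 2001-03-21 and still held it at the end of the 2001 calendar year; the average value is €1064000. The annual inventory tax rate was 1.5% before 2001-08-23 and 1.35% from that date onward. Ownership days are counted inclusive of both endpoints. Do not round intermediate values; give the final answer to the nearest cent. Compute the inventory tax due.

2001-03-21 to 2001-08-22: 155 days at 1.5% → €1064000 × 1.5% × 155/365 = €6777.5342
2001-08-23 to 2001-12-31: 131 days at 1.35% → €1064000 × 1.35% × 131/365 = €5155.2986
Total = €11932.8329

€11932.83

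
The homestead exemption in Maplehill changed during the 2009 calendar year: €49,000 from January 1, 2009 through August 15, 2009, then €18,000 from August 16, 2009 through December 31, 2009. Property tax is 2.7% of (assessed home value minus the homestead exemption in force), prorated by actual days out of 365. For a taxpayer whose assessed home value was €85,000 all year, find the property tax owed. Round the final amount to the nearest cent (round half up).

€1,288.45

January 1 – August 15, 2009: 227 days, exemption €49,000 → (€85,000 − €49,000) × 2.7% × 227/365 = €604.5041
August 16 – December 31, 2009: 138 days, exemption €18,000 → (€85,000 − €18,000) × 2.7% × 138/365 = €683.9507
Total = €1,288.4548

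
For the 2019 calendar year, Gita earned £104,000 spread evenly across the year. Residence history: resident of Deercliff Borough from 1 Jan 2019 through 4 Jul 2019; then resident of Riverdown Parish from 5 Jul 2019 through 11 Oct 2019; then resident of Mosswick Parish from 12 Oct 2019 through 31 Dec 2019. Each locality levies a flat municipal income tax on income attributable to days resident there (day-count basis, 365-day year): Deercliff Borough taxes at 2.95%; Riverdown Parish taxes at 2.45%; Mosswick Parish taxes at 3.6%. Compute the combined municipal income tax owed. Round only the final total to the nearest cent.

Deercliff Borough, 1 Jan – 4 Jul 2019: 185 days → £104,000 × 2.95% × 185/365 = £1,555.0137
Riverdown Parish, 5 Jul – 11 Oct 2019: 99 days → £104,000 × 2.45% × 99/365 = £691.1014
Mosswick Parish, 12 Oct – 31 Dec 2019: 81 days → £104,000 × 3.6% × 81/365 = £830.8603
Total = £3,076.9753

£3,076.98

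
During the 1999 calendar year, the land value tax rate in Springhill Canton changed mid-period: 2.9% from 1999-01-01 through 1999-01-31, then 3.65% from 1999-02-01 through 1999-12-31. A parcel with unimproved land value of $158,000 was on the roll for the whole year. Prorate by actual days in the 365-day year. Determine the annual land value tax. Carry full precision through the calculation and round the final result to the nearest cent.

1999-01-01 to 1999-01-31: 31 days at 2.9% → $158,000 × 2.9% × 31/365 = $389.1562
1999-02-01 to 1999-12-31: 334 days at 3.65% → $158,000 × 3.65% × 334/365 = $5,277.2000
Total = $5,666.3562

$5,666.36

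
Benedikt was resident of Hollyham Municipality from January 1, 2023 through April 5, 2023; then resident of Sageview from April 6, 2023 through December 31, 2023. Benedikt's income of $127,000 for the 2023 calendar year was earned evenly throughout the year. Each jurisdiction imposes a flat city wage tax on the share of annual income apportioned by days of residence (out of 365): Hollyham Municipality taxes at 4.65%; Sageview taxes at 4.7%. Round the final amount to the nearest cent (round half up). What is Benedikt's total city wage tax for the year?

Hollyham Municipality, January 1 – April 5, 2023: 95 days → $127,000 × 4.65% × 95/365 = $1,537.0479
Sageview, April 6 – December 31, 2023: 270 days → $127,000 × 4.7% × 270/365 = $4,415.4247
Total = $5,952.4726

$5,952.47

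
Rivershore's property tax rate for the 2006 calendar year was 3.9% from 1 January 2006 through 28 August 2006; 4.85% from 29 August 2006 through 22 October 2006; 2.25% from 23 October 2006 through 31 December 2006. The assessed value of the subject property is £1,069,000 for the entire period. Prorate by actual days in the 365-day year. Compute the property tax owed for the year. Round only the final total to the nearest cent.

£39,838.55

1 January – 28 August 2006: 240 days at 3.9% → £1,069,000 × 3.9% × 240/365 = £27,413.2603
29 August – 22 October 2006: 55 days at 4.85% → £1,069,000 × 4.85% × 55/365 = £7,812.4863
23 October – 31 December 2006: 70 days at 2.25% → £1,069,000 × 2.25% × 70/365 = £4,612.8082
Total = £39,838.5548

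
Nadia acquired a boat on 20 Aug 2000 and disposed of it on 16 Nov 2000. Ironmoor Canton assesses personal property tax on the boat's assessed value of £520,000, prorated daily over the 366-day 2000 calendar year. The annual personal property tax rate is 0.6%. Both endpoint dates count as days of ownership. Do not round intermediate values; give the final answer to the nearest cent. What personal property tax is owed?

£758.69

Days held (20 Aug – 16 Nov 2000): 89 out of 366
Tax = £520,000 × 0.6% × 89/366 = £758.6885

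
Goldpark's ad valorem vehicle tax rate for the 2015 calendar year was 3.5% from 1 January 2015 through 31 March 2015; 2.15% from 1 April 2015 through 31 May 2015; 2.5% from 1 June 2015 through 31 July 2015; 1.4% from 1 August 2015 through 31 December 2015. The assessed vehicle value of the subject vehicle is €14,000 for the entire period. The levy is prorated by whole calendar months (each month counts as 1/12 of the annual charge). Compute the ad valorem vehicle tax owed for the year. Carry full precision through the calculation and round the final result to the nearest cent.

€312.67

1 January – 31 March 2015: 3 months at 3.5% → €14,000 × 3.5% × 3/12 = €122.5000
1 April – 31 May 2015: 2 months at 2.15% → €14,000 × 2.15% × 2/12 = €50.1667
1 June – 31 July 2015: 2 months at 2.5% → €14,000 × 2.5% × 2/12 = €58.3333
1 August – 31 December 2015: 5 months at 1.4% → €14,000 × 1.4% × 5/12 = €81.6667
Total = €312.6667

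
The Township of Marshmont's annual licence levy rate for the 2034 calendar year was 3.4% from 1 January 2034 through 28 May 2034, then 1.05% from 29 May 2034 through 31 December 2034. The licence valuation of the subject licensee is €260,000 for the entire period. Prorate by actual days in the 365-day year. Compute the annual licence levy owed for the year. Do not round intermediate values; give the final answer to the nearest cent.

1 January – 28 May 2034: 148 days at 3.4% → €260,000 × 3.4% × 148/365 = €3,584.4384
29 May – 31 December 2034: 217 days at 1.05% → €260,000 × 1.05% × 217/365 = €1,623.0411
Total = €5,207.4795

€5,207.48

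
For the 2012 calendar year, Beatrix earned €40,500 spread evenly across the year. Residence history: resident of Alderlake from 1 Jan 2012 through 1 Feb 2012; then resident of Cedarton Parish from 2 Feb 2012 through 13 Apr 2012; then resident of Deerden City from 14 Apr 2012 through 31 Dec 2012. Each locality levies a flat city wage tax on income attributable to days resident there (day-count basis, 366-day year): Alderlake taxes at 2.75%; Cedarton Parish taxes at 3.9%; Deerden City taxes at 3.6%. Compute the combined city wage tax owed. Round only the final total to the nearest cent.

€1,451.80

Alderlake, 1 Jan – 1 Feb 2012: 32 days → €40,500 × 2.75% × 32/366 = €97.3770
Cedarton Parish, 2 Feb – 13 Apr 2012: 72 days → €40,500 × 3.9% × 72/366 = €310.7213
Deerden City, 14 Apr – 31 Dec 2012: 262 days → €40,500 × 3.6% × 262/366 = €1,043.7049
Total = €1,451.8033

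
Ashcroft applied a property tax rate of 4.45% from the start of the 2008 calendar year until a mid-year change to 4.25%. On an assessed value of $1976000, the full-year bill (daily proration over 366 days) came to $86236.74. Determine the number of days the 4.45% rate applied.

209 days

Let d = days at the first rate; then 366 − d days at the second rate.
$1976000 × [4.45%·d + 4.25%·(366−d)] / 366 = $86236.74
Solving gives d = 209, so the new rate took effect on 28 July 2008.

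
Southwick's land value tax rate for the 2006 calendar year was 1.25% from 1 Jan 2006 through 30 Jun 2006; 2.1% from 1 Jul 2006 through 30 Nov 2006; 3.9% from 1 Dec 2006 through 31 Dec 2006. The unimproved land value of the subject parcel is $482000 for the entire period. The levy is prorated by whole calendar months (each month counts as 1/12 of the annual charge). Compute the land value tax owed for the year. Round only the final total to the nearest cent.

$8796.50

1 Jan – 30 Jun 2006: 6 months at 1.25% → $482000 × 1.25% × 6/12 = $3012.5000
1 Jul – 30 Nov 2006: 5 months at 2.1% → $482000 × 2.1% × 5/12 = $4217.5000
1 Dec – 31 Dec 2006: 1 month at 3.9% → $482000 × 3.9% × 1/12 = $1566.5000
Total = $8796.5000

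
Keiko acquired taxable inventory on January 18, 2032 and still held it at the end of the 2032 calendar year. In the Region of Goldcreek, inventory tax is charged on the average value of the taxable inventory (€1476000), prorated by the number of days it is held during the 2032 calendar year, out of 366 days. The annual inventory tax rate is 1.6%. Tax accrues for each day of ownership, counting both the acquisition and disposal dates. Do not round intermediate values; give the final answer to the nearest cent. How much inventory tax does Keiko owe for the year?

€22519.08

Days held (January 18 – December 31, 2032): 349 out of 366
Tax = €1476000 × 1.6% × 349/366 = €22519.0820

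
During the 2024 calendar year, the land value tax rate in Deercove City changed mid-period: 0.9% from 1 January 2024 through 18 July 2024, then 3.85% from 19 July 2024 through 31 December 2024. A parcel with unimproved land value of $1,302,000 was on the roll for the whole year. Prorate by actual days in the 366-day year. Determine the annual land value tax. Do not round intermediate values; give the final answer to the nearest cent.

$29,138.48

1 January – 18 July 2024: 200 days at 0.9% → $1,302,000 × 0.9% × 200/366 = $6,403.2787
19 July – 31 December 2024: 166 days at 3.85% → $1,302,000 × 3.85% × 166/366 = $22,735.1967
Total = $29,138.4754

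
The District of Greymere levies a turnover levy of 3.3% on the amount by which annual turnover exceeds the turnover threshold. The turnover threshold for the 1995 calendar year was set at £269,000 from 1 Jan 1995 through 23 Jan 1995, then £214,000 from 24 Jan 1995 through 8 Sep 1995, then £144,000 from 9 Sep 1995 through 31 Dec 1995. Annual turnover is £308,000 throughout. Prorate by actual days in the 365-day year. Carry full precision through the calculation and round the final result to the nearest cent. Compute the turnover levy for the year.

1 Jan – 23 Jan 1995: 23 days, exemption £269,000 → (£308,000 − £269,000) × 3.3% × 23/365 = £81.0986
24 Jan – 8 Sep 1995: 228 days, exemption £214,000 → (£308,000 − £214,000) × 3.3% × 228/365 = £1,937.6877
9 Sep – 31 Dec 1995: 114 days, exemption £144,000 → (£308,000 − £144,000) × 3.3% × 114/365 = £1,690.3233
Total = £3,709.1096

£3,709.11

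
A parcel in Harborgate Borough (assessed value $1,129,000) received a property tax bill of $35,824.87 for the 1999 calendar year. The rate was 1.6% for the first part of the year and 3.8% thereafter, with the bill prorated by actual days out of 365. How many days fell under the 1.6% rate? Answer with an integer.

Let d = days at the first rate; then 365 − d days at the second rate.
$1,129,000 × [1.6%·d + 3.8%·(365−d)] / 365 = $35,824.87
Solving gives d = 104, so the new rate took effect on April 15, 1999.

104 days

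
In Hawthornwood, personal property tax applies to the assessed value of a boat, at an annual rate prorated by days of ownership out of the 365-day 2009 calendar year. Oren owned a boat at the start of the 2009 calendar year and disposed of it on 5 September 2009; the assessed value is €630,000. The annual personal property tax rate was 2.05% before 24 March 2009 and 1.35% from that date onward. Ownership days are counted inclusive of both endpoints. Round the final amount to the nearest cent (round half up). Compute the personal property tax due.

€6,769.48

1 January – 23 March 2009: 82 days at 2.05% → €630,000 × 2.05% × 82/365 = €2,901.4521
24 March – 5 September 2009: 166 days at 1.35% → €630,000 × 1.35% × 166/365 = €3,868.0274
Total = €6,769.4795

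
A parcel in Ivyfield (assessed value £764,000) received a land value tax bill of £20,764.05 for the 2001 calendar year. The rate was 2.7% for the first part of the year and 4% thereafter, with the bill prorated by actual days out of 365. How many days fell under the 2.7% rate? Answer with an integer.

Let d = days at the first rate; then 365 − d days at the second rate.
£764,000 × [2.7%·d + 4%·(365−d)] / 365 = £20,764.05
Solving gives d = 360, so the new rate took effect on 27 Dec 2001.

360 days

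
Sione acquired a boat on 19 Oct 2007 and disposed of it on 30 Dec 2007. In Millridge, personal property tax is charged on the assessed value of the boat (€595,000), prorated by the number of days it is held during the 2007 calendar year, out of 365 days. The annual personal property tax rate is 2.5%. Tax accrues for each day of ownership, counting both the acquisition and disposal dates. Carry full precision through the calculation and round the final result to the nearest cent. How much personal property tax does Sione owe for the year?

€2,975.00

Days held (19 Oct – 30 Dec 2007): 73 out of 365
Tax = €595,000 × 2.5% × 73/365 = €2,975.0000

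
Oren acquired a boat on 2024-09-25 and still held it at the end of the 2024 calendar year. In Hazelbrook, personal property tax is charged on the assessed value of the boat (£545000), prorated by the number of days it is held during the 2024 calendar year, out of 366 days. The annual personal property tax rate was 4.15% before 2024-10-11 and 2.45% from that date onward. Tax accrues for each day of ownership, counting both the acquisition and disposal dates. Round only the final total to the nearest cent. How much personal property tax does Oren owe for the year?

2024-09-25 to 2024-10-10: 16 days at 4.15% → £545000 × 4.15% × 16/366 = £988.7432
2024-10-11 to 2024-12-31: 82 days at 2.45% → £545000 × 2.45% × 82/366 = £2991.5437
Total = £3980.2869

£3980.29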